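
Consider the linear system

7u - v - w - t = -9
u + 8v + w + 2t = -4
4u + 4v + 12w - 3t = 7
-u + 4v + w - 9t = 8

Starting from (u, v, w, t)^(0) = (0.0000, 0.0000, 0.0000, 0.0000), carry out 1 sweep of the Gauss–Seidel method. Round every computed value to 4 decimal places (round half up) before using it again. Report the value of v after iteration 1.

-0.3393

Iteration 1:
  u = (-9 - (-1)·0.0000 - (-1)·0.0000 - (-1)·0.0000) / (7) = -1.2857
  v = (-4 - (1)·-1.2857 - (1)·0.0000 - (2)·0.0000) / (8) = -0.3393
  w = (7 - (4)·-1.2857 - (4)·-0.3393 - (-3)·0.0000) / (12) = 1.1250
  t = (8 - (-1)·-1.2857 - (4)·-0.3393 - (1)·1.1250) / (-9) = -0.7718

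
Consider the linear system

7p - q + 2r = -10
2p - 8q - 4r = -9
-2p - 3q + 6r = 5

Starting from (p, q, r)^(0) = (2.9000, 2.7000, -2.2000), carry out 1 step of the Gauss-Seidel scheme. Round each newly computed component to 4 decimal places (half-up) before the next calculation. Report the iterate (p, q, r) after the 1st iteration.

Iteration 1:
  p = (-10 - (-1)·2.7000 - (2)·-2.2000) / (7) = -0.4143
  q = (-9 - (2)·-0.4143 - (-4)·-2.2000) / (-8) = 2.1214
  r = (5 - (-2)·-0.4143 - (-3)·2.1214) / (6) = 1.7559

(-0.4143, 2.1214, 1.7559)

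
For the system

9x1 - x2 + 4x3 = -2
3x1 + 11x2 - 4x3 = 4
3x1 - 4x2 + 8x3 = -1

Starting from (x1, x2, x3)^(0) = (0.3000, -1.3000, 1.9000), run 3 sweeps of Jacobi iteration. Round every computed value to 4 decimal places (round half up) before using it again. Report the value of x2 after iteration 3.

Iteration 1:
  x1 = (-2 - (-1)·-1.3000 - (4)·1.9000) / (9) = -1.2111
  x2 = (4 - (3)·0.3000 - (-4)·1.9000) / (11) = 0.9727
  x3 = (-1 - (3)·0.3000 - (-4)·-1.3000) / (8) = -0.8875
Iteration 2:
  x1 = (-2 - (-1)·0.9727 - (4)·-0.8875) / (9) = 0.2803
  x2 = (4 - (3)·-1.2111 - (-4)·-0.8875) / (11) = 0.3712
  x3 = (-1 - (3)·-1.2111 - (-4)·0.9727) / (8) = 0.8155
Iteration 3:
  x1 = (-2 - (-1)·0.3712 - (4)·0.8155) / (9) = -0.5434
  x2 = (4 - (3)·0.2803 - (-4)·0.8155) / (11) = 0.5837
  x3 = (-1 - (3)·0.2803 - (-4)·0.3712) / (8) = -0.0445

0.5837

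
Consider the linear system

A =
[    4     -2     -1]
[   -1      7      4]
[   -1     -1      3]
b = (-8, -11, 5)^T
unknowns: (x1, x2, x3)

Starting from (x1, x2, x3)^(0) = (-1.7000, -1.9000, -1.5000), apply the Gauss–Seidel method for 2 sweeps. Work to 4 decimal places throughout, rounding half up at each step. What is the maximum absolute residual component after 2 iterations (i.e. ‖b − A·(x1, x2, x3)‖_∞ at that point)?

Iteration 1:
  x1 = (-8 - (-2)·-1.9000 - (-1)·-1.5000) / (4) = -3.3250
  x2 = (-11 - (-1)·-3.3250 - (4)·-1.5000) / (7) = -1.1893
  x3 = (5 - (-1)·-3.3250 - (-1)·-1.1893) / (3) = 0.1619
Iteration 2:
  x1 = (-8 - (-2)·-1.1893 - (-1)·0.1619) / (4) = -2.5542
  x2 = (-11 - (-1)·-2.5542 - (4)·0.1619) / (7) = -2.0288
  x3 = (5 - (-1)·-2.5542 - (-1)·-2.0288) / (3) = 0.1390
Residual b − A·x = (-1.7018, 0.0914, 0.0000); ∞-norm = 1.7018

1.7018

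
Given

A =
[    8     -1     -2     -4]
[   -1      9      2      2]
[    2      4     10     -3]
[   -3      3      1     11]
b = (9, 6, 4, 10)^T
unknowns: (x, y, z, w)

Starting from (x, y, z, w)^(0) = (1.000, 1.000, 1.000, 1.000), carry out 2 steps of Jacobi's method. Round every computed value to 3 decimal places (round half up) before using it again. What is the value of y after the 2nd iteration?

Iteration 1:
  x = (9 - (-1)·1.000 - (-2)·1.000 - (-4)·1.000) / (8) = 2.000
  y = (6 - (-1)·1.000 - (2)·1.000 - (2)·1.000) / (9) = 0.333
  z = (4 - (2)·1.000 - (4)·1.000 - (-3)·1.000) / (10) = 0.100
  w = (10 - (-3)·1.000 - (3)·1.000 - (1)·1.000) / (11) = 0.818
Iteration 2:
  x = (9 - (-1)·0.333 - (-2)·0.100 - (-4)·0.818) / (8) = 1.601
  y = (6 - (-1)·2.000 - (2)·0.100 - (2)·0.818) / (9) = 0.685
  z = (4 - (2)·2.000 - (4)·0.333 - (-3)·0.818) / (10) = 0.112
  w = (10 - (-3)·2.000 - (3)·0.333 - (1)·0.100) / (11) = 1.355

0.685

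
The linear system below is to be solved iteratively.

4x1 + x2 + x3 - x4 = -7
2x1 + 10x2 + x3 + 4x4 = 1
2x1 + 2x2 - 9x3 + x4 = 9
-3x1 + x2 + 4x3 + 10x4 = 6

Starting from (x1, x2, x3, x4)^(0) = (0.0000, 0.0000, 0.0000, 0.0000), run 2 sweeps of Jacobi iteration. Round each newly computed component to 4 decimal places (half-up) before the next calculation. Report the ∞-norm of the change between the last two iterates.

Iteration 1:
  x1 = (-7 - (1)·0.0000 - (1)·0.0000 - (-1)·0.0000) / (4) = -1.7500
  x2 = (1 - (2)·0.0000 - (1)·0.0000 - (4)·0.0000) / (10) = 0.1000
  x3 = (9 - (2)·0.0000 - (2)·0.0000 - (1)·0.0000) / (-9) = -1.0000
  x4 = (6 - (-3)·0.0000 - (1)·0.0000 - (4)·0.0000) / (10) = 0.6000
Iteration 2:
  x1 = (-7 - (1)·0.1000 - (1)·-1.0000 - (-1)·0.6000) / (4) = -1.3750
  x2 = (1 - (2)·-1.7500 - (1)·-1.0000 - (4)·0.6000) / (10) = 0.3100
  x3 = (9 - (2)·-1.7500 - (2)·0.1000 - (1)·0.6000) / (-9) = -1.3000
  x4 = (6 - (-3)·-1.7500 - (1)·0.1000 - (4)·-1.0000) / (10) = 0.4650
Change: (0.3750, 0.2100, -0.3000, -0.1350) → max |·| = 0.3750

0.3750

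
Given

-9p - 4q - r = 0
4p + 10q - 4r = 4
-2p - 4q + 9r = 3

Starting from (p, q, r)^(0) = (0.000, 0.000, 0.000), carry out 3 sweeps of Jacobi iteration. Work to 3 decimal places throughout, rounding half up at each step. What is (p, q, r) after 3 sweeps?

Iteration 1:
  p = (0 - (-4)·0.000 - (-1)·0.000) / (-9) = 0.000
  q = (4 - (4)·0.000 - (-4)·0.000) / (10) = 0.400
  r = (3 - (-2)·0.000 - (-4)·0.000) / (9) = 0.333
Iteration 2:
  p = (0 - (-4)·0.400 - (-1)·0.333) / (-9) = -0.215
  q = (4 - (4)·0.000 - (-4)·0.333) / (10) = 0.533
  r = (3 - (-2)·0.000 - (-4)·0.400) / (9) = 0.511
Iteration 3:
  p = (0 - (-4)·0.533 - (-1)·0.511) / (-9) = -0.294
  q = (4 - (4)·-0.215 - (-4)·0.511) / (10) = 0.690
  r = (3 - (-2)·-0.215 - (-4)·0.533) / (9) = 0.522

(-0.294, 0.690, 0.522)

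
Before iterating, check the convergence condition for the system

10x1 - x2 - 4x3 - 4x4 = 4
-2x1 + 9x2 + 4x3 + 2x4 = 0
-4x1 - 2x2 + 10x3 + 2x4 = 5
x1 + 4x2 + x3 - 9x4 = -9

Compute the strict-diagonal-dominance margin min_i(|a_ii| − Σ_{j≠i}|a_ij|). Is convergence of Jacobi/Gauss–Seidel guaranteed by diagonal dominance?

1

row 1: |10| − (1+4+4) = 1
row 2: |9| − (2+4+2) = 1
row 3: |10| − (4+2+2) = 2
row 4: |-9| − (1+4+1) = 3
minimum over rows = 1 → strictly diagonally dominant (convergence guaranteed)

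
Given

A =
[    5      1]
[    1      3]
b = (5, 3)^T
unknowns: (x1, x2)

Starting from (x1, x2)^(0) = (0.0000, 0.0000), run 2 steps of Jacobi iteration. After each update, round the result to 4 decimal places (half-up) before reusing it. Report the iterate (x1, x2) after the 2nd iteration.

Iteration 1:
  x1 = (5 - (1)·0.0000) / (5) = 1.0000
  x2 = (3 - (1)·0.0000) / (3) = 1.0000
Iteration 2:
  x1 = (5 - (1)·1.0000) / (5) = 0.8000
  x2 = (3 - (1)·1.0000) / (3) = 0.6667

(0.8000, 0.6667)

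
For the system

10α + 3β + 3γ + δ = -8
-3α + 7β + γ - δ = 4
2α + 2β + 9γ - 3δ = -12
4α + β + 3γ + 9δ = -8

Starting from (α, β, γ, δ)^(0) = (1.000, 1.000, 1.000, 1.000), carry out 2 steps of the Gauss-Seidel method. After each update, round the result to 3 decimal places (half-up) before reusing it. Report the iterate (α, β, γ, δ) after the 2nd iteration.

Iteration 1:
  α = (-8 - (3)·1.000 - (3)·1.000 - (1)·1.000) / (10) = -1.500
  β = (4 - (-3)·-1.500 - (1)·1.000 - (-1)·1.000) / (7) = -0.071
  γ = (-12 - (2)·-1.500 - (2)·-0.071 - (-3)·1.000) / (9) = -0.651
  δ = (-8 - (4)·-1.500 - (1)·-0.071 - (3)·-0.651) / (9) = 0.003
Iteration 2:
  α = (-8 - (3)·-0.071 - (3)·-0.651 - (1)·0.003) / (10) = -0.584
  β = (4 - (-3)·-0.584 - (1)·-0.651 - (-1)·0.003) / (7) = 0.415
  γ = (-12 - (2)·-0.584 - (2)·0.415 - (-3)·0.003) / (9) = -1.295
  δ = (-8 - (4)·-0.584 - (1)·0.415 - (3)·-1.295) / (9) = -0.244

(-0.584, 0.415, -1.295, -0.244)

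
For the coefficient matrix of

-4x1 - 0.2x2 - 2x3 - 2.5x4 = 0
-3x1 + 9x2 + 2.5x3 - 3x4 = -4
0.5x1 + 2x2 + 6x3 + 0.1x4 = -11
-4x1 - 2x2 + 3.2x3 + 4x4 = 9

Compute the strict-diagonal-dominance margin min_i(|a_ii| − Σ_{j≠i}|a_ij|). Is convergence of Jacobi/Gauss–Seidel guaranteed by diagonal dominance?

row 1: |-4| − (0.2+2+2.5) = -0.7
row 2: |9| − (3+2.5+3) = 0.5
row 3: |6| − (0.5+2+0.1) = 3.4
row 4: |4| − (4+2+3.2) = -5.2
minimum over rows = -5.2 → not strictly diagonally dominant

-5.2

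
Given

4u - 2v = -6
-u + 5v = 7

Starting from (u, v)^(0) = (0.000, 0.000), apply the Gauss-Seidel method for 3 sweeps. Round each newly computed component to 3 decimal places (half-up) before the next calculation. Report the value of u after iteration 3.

Iteration 1:
  u = (-6 - (-2)·0.000) / (4) = -1.500
  v = (7 - (-1)·-1.500) / (5) = 1.100
Iteration 2:
  u = (-6 - (-2)·1.100) / (4) = -0.950
  v = (7 - (-1)·-0.950) / (5) = 1.210
Iteration 3:
  u = (-6 - (-2)·1.210) / (4) = -0.895
  v = (7 - (-1)·-0.895) / (5) = 1.221

-0.895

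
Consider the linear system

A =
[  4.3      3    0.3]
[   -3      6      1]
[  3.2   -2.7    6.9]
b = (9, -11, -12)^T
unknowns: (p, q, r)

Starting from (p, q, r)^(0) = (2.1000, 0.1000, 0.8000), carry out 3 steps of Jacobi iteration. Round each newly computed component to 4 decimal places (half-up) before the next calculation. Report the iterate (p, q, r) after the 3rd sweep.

(2.5849, 0.1279, -3.2510)

Iteration 1:
  p = (9 - (3)·0.1000 - (0.3)·0.8000) / (4.3) = 1.9674
  q = (-11 - (-3)·2.1000 - (1)·0.8000) / (6) = -0.9167
  r = (-12 - (3.2)·2.1000 - (-2.7)·0.1000) / (6.9) = -2.6739
Iteration 2:
  p = (9 - (3)·-0.9167 - (0.3)·-2.6739) / (4.3) = 2.9191
  q = (-11 - (-3)·1.9674 - (1)·-2.6739) / (6) = -0.4040
  r = (-12 - (3.2)·1.9674 - (-2.7)·-0.9167) / (6.9) = -3.0103
Iteration 3:
  p = (9 - (3)·-0.4040 - (0.3)·-3.0103) / (4.3) = 2.5849
  q = (-11 - (-3)·2.9191 - (1)·-3.0103) / (6) = 0.1279
  r = (-12 - (3.2)·2.9191 - (-2.7)·-0.4040) / (6.9) = -3.2510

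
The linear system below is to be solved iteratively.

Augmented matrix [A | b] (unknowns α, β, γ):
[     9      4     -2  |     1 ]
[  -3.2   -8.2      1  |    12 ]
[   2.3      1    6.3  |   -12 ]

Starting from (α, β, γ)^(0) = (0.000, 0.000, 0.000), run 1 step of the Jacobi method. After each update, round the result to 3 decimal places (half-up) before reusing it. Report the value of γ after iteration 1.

Iteration 1:
  α = (1 - (4)·0.000 - (-2)·0.000) / (9) = 0.111
  β = (12 - (-3.2)·0.000 - (1)·0.000) / (-8.2) = -1.463
  γ = (-12 - (2.3)·0.000 - (1)·0.000) / (6.3) = -1.905

-1.905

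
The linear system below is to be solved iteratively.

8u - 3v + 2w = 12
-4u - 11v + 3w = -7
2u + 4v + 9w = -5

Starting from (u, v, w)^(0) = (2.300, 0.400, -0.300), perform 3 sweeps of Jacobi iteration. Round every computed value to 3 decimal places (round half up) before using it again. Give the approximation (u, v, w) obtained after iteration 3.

(1.580, -0.206, -0.788)

Iteration 1:
  u = (12 - (-3)·0.400 - (2)·-0.300) / (8) = 1.725
  v = (-7 - (-4)·2.300 - (3)·-0.300) / (-11) = -0.282
  w = (-5 - (2)·2.300 - (4)·0.400) / (9) = -1.244
Iteration 2:
  u = (12 - (-3)·-0.282 - (2)·-1.244) / (8) = 1.705
  v = (-7 - (-4)·1.725 - (3)·-1.244) / (-11) = -0.330
  w = (-5 - (2)·1.725 - (4)·-0.282) / (9) = -0.814
Iteration 3:
  u = (12 - (-3)·-0.330 - (2)·-0.814) / (8) = 1.580
  v = (-7 - (-4)·1.705 - (3)·-0.814) / (-11) = -0.206
  w = (-5 - (2)·1.705 - (4)·-0.330) / (9) = -0.788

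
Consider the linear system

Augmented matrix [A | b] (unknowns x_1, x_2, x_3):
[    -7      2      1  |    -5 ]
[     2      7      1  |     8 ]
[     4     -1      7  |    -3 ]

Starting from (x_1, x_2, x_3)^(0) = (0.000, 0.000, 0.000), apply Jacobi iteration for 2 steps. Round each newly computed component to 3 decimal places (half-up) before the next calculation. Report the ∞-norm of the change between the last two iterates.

0.266

Iteration 1:
  x_1 = (-5 - (2)·0.000 - (1)·0.000) / (-7) = 0.714
  x_2 = (8 - (2)·0.000 - (1)·0.000) / (7) = 1.143
  x_3 = (-3 - (4)·0.000 - (-1)·0.000) / (7) = -0.429
Iteration 2:
  x_1 = (-5 - (2)·1.143 - (1)·-0.429) / (-7) = 0.980
  x_2 = (8 - (2)·0.714 - (1)·-0.429) / (7) = 1.000
  x_3 = (-3 - (4)·0.714 - (-1)·1.143) / (7) = -0.673
Change: (0.266, -0.143, -0.244) → max |·| = 0.266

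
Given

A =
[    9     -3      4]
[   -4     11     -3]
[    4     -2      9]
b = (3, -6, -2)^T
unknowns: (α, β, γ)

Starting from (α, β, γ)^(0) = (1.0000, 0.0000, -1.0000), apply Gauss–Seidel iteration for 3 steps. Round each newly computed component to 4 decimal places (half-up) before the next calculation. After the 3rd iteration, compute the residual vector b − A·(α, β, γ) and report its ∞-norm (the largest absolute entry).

0.1003

Iteration 1:
  α = (3 - (-3)·0.0000 - (4)·-1.0000) / (9) = 0.7778
  β = (-6 - (-4)·0.7778 - (-3)·-1.0000) / (11) = -0.5353
  γ = (-2 - (4)·0.7778 - (-2)·-0.5353) / (9) = -0.6869
Iteration 2:
  α = (3 - (-3)·-0.5353 - (4)·-0.6869) / (9) = 0.4602
  β = (-6 - (-4)·0.4602 - (-3)·-0.6869) / (11) = -0.5654
  γ = (-2 - (4)·0.4602 - (-2)·-0.5654) / (9) = -0.5524
Iteration 3:
  α = (3 - (-3)·-0.5654 - (4)·-0.5524) / (9) = 0.3904
  β = (-6 - (-4)·0.3904 - (-3)·-0.5524) / (11) = -0.5541
  γ = (-2 - (4)·0.3904 - (-2)·-0.5541) / (9) = -0.5189
Residual b − A·x = (-0.1003, 0.1000, 0.0003); ∞-norm = 0.1003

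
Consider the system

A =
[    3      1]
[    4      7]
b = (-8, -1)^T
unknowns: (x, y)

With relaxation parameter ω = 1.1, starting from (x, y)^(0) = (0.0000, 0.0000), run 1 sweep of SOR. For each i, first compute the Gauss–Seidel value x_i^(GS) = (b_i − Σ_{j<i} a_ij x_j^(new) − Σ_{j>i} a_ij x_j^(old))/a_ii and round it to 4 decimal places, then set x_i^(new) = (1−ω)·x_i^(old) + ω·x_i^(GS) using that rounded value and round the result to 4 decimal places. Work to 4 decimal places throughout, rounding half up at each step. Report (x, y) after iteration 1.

Iteration 1:
  x: GS value = (-8 - (1)·0.0000) / (3) = -2.6667;  x ← (1−ω)·0.0000 + ω·-2.6667 = -2.9334
  y: GS value = (-1 - (4)·-2.9334) / (7) = 1.5334;  y ← (1−ω)·0.0000 + ω·1.5334 = 1.6867

(-2.9334, 1.6867)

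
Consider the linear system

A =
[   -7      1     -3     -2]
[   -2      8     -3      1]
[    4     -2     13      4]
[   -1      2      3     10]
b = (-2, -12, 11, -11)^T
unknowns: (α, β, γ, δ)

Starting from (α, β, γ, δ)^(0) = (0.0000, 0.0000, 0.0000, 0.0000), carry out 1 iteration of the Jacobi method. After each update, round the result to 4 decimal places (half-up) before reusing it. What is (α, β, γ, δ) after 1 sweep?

Iteration 1:
  α = (-2 - (1)·0.0000 - (-3)·0.0000 - (-2)·0.0000) / (-7) = 0.2857
  β = (-12 - (-2)·0.0000 - (-3)·0.0000 - (1)·0.0000) / (8) = -1.5000
  γ = (11 - (4)·0.0000 - (-2)·0.0000 - (4)·0.0000) / (13) = 0.8462
  δ = (-11 - (-1)·0.0000 - (2)·0.0000 - (3)·0.0000) / (10) = -1.1000

(0.2857, -1.5000, 0.8462, -1.1000)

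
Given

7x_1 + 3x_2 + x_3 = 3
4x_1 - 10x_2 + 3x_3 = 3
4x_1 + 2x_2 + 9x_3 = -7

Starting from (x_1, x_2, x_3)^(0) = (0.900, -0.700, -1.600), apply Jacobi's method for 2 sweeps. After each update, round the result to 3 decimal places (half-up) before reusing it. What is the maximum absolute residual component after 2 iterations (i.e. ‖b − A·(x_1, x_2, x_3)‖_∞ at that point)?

Iteration 1:
  x_1 = (3 - (3)·-0.700 - (1)·-1.600) / (7) = 0.957
  x_2 = (3 - (4)·0.900 - (3)·-1.600) / (-10) = -0.420
  x_3 = (-7 - (4)·0.900 - (2)·-0.700) / (9) = -1.022
Iteration 2:
  x_1 = (3 - (3)·-0.420 - (1)·-1.022) / (7) = 0.755
  x_2 = (3 - (4)·0.957 - (3)·-1.022) / (-10) = -0.224
  x_3 = (-7 - (4)·0.957 - (2)·-0.420) / (9) = -1.110
Residual b − A·x = (-0.503, 1.070, 0.418); ∞-norm = 1.070

1.070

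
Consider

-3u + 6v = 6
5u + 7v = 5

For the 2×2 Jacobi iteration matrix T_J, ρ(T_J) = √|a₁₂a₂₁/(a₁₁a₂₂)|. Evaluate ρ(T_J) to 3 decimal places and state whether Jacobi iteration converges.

1.195

a₁₂a₂₁/(a₁₁a₂₂) = (6)·(5) / ((-3)·(7)) = -1.428571
ρ = √|-1.428571| = √1.428571 = 1.195
ρ > 1, so Jacobi diverges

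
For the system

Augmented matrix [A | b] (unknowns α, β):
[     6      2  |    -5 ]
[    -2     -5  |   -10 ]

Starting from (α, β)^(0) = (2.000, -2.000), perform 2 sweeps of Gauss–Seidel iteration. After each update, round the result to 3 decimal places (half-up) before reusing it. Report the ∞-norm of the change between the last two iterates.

1.355

Iteration 1:
  α = (-5 - (2)·-2.000) / (6) = -0.167
  β = (-10 - (-2)·-0.167) / (-5) = 2.067
Iteration 2:
  α = (-5 - (2)·2.067) / (6) = -1.522
  β = (-10 - (-2)·-1.522) / (-5) = 2.609
Change: (-1.355, 0.542) → max |·| = 1.355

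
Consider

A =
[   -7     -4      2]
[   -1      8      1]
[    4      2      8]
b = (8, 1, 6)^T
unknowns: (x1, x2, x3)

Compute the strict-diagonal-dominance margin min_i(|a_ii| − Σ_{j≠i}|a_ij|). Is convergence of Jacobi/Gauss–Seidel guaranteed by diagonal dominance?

1

row 1: |-7| − (4+2) = 1
row 2: |8| − (1+1) = 6
row 3: |8| − (4+2) = 2
minimum over rows = 1 → strictly diagonally dominant (convergence guaranteed)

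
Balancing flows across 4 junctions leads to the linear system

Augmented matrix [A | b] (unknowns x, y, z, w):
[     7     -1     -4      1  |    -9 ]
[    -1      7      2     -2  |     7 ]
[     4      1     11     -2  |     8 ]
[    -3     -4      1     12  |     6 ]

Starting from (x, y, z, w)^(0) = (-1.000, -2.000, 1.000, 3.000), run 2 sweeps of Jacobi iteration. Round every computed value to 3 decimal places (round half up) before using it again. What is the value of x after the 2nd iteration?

Iteration 1:
  x = (-9 - (-1)·-2.000 - (-4)·1.000 - (1)·3.000) / (7) = -1.429
  y = (7 - (-1)·-1.000 - (2)·1.000 - (-2)·3.000) / (7) = 1.429
  z = (8 - (4)·-1.000 - (1)·-2.000 - (-2)·3.000) / (11) = 1.818
  w = (6 - (-3)·-1.000 - (-4)·-2.000 - (1)·1.000) / (12) = -0.500
Iteration 2:
  x = (-9 - (-1)·1.429 - (-4)·1.818 - (1)·-0.500) / (7) = 0.029
  y = (7 - (-1)·-1.429 - (2)·1.818 - (-2)·-0.500) / (7) = 0.134
  z = (8 - (4)·-1.429 - (1)·1.429 - (-2)·-0.500) / (11) = 1.026
  w = (6 - (-3)·-1.429 - (-4)·1.429 - (1)·1.818) / (12) = 0.468

0.029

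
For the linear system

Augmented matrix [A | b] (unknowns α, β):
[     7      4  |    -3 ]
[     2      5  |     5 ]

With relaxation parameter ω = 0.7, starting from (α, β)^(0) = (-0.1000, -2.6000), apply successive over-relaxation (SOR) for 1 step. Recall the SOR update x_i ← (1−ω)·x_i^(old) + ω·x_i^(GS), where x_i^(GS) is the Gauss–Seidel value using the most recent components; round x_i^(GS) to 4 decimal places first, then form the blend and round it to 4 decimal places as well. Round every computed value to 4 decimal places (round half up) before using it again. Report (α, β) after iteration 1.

(0.7100, -0.2788)

Iteration 1:
  α: GS value = (-3 - (4)·-2.6000) / (7) = 1.0571;  α ← (1−ω)·-0.1000 + ω·1.0571 = 0.7100
  β: GS value = (5 - (2)·0.7100) / (5) = 0.7160;  β ← (1−ω)·-2.6000 + ω·0.7160 = -0.2788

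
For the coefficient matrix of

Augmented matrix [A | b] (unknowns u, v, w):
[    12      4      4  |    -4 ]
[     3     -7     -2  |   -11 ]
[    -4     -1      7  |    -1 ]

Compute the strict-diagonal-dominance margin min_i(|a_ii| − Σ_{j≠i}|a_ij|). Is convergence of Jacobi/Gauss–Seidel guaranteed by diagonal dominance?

2

row 1: |12| − (4+4) = 4
row 2: |-7| − (3+2) = 2
row 3: |7| − (4+1) = 2
minimum over rows = 2 → strictly diagonally dominant (convergence guaranteed)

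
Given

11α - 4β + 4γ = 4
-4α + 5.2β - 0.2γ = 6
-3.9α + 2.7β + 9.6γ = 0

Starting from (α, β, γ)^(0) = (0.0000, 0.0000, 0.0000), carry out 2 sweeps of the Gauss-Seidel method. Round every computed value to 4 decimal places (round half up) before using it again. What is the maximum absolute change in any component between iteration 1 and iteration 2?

0.6142

Iteration 1:
  α = (4 - (-4)·0.0000 - (4)·0.0000) / (11) = 0.3636
  β = (6 - (-4)·0.3636 - (-0.2)·0.0000) / (5.2) = 1.4335
  γ = (0 - (-3.9)·0.3636 - (2.7)·1.4335) / (9.6) = -0.2555
Iteration 2:
  α = (4 - (-4)·1.4335 - (4)·-0.2555) / (11) = 0.9778
  β = (6 - (-4)·0.9778 - (-0.2)·-0.2555) / (5.2) = 1.8962
  γ = (0 - (-3.9)·0.9778 - (2.7)·1.8962) / (9.6) = -0.1361
Change: (0.6142, 0.4627, 0.1194) → max |·| = 0.6142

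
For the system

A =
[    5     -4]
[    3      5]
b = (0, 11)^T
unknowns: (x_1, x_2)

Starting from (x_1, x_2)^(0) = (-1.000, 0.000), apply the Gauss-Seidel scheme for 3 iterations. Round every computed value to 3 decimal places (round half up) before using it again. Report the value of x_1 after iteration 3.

0.915

Iteration 1:
  x_1 = (0 - (-4)·0.000) / (5) = 0.000
  x_2 = (11 - (3)·0.000) / (5) = 2.200
Iteration 2:
  x_1 = (0 - (-4)·2.200) / (5) = 1.760
  x_2 = (11 - (3)·1.760) / (5) = 1.144
Iteration 3:
  x_1 = (0 - (-4)·1.144) / (5) = 0.915
  x_2 = (11 - (3)·0.915) / (5) = 1.651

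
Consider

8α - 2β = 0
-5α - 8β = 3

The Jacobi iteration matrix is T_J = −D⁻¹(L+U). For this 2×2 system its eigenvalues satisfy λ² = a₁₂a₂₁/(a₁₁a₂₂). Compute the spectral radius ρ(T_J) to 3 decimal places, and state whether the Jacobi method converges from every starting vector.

0.395

a₁₂a₂₁/(a₁₁a₂₂) = (-2)·(-5) / ((8)·(-8)) = -0.156250
ρ = √|-0.156250| = √0.156250 = 0.395
ρ < 1, so Jacobi converges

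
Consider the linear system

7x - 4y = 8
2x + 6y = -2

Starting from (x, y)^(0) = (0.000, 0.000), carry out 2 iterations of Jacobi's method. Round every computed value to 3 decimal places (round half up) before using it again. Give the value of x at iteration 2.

0.953

Iteration 1:
  x = (8 - (-4)·0.000) / (7) = 1.143
  y = (-2 - (2)·0.000) / (6) = -0.333
Iteration 2:
  x = (8 - (-4)·-0.333) / (7) = 0.953
  y = (-2 - (2)·1.143) / (6) = -0.714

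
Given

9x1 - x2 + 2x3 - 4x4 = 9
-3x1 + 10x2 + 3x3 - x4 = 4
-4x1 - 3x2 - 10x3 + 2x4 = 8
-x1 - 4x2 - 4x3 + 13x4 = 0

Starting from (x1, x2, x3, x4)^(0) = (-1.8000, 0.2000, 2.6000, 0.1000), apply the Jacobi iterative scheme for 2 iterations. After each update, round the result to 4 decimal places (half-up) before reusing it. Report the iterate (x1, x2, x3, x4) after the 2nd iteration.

Iteration 1:
  x1 = (9 - (-1)·0.2000 - (2)·2.6000 - (-4)·0.1000) / (9) = 0.4889
  x2 = (4 - (-3)·-1.8000 - (3)·2.6000 - (-1)·0.1000) / (10) = -0.9100
  x3 = (8 - (-4)·-1.8000 - (-3)·0.2000 - (2)·0.1000) / (-10) = -0.1200
  x4 = (0 - (-1)·-1.8000 - (-4)·0.2000 - (-4)·2.6000) / (13) = 0.7231
Iteration 2:
  x1 = (9 - (-1)·-0.9100 - (2)·-0.1200 - (-4)·0.7231) / (9) = 1.2469
  x2 = (4 - (-3)·0.4889 - (3)·-0.1200 - (-1)·0.7231) / (10) = 0.6550
  x3 = (8 - (-4)·0.4889 - (-3)·-0.9100 - (2)·0.7231) / (-10) = -0.5779
  x4 = (0 - (-1)·0.4889 - (-4)·-0.9100 - (-4)·-0.1200) / (13) = -0.2793

(1.2469, 0.6550, -0.5779, -0.2793)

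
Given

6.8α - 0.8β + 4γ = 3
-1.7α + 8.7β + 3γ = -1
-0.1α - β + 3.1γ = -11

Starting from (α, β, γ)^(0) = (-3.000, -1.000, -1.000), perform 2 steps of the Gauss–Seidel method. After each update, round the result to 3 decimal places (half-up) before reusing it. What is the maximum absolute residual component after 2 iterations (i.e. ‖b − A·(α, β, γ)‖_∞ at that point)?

1.245

Iteration 1:
  α = (3 - (-0.8)·-1.000 - (4)·-1.000) / (6.8) = 0.912
  β = (-1 - (-1.7)·0.912 - (3)·-1.000) / (8.7) = 0.408
  γ = (-11 - (-0.1)·0.912 - (-1)·0.408) / (3.1) = -3.387
Iteration 2:
  α = (3 - (-0.8)·0.408 - (4)·-3.387) / (6.8) = 2.482
  β = (-1 - (-1.7)·2.482 - (3)·-3.387) / (8.7) = 1.538
  γ = (-11 - (-0.1)·2.482 - (-1)·1.538) / (3.1) = -2.972
Residual b − A·x = (-0.759, -1.245, -0.001); ∞-norm = 1.245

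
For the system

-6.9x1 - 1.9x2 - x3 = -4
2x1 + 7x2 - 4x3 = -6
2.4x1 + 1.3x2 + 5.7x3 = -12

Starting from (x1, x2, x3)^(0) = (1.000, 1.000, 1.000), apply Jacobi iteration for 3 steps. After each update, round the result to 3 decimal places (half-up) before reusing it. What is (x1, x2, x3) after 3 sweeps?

(1.557, -2.349, -2.019)

Iteration 1:
  x1 = (-4 - (-1.9)·1.000 - (-1)·1.000) / (-6.9) = 0.159
  x2 = (-6 - (2)·1.000 - (-4)·1.000) / (7) = -0.571
  x3 = (-12 - (2.4)·1.000 - (1.3)·1.000) / (5.7) = -2.754
Iteration 2:
  x1 = (-4 - (-1.9)·-0.571 - (-1)·-2.754) / (-6.9) = 1.136
  x2 = (-6 - (2)·0.159 - (-4)·-2.754) / (7) = -2.476
  x3 = (-12 - (2.4)·0.159 - (1.3)·-0.571) / (5.7) = -2.042
Iteration 3:
  x1 = (-4 - (-1.9)·-2.476 - (-1)·-2.042) / (-6.9) = 1.557
  x2 = (-6 - (2)·1.136 - (-4)·-2.042) / (7) = -2.349
  x3 = (-12 - (2.4)·1.136 - (1.3)·-2.476) / (5.7) = -2.019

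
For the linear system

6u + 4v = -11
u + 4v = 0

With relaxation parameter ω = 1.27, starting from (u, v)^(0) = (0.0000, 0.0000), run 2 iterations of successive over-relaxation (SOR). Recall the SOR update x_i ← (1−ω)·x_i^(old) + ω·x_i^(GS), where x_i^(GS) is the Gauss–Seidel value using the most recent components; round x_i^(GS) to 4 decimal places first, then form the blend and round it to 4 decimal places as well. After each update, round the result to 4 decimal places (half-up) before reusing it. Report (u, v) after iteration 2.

Iteration 1:
  u: GS value = (-11 - (4)·0.0000) / (6) = -1.8333;  u ← (1−ω)·0.0000 + ω·-1.8333 = -2.3283
  v: GS value = (0 - (1)·-2.3283) / (4) = 0.5821;  v ← (1−ω)·0.0000 + ω·0.5821 = 0.7393
Iteration 2:
  u: GS value = (-11 - (4)·0.7393) / (6) = -2.3262;  u ← (1−ω)·-2.3283 + ω·-2.3262 = -2.3256
  v: GS value = (0 - (1)·-2.3256) / (4) = 0.5814;  v ← (1−ω)·0.7393 + ω·0.5814 = 0.5388

(-2.3256, 0.5388)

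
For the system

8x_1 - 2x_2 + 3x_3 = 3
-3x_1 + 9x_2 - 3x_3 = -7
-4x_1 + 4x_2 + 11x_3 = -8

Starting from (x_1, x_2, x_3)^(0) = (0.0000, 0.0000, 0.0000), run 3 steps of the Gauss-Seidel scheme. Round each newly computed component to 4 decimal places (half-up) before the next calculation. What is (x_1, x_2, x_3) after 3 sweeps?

Iteration 1:
  x_1 = (3 - (-2)·0.0000 - (3)·0.0000) / (8) = 0.3750
  x_2 = (-7 - (-3)·0.3750 - (-3)·0.0000) / (9) = -0.6528
  x_3 = (-8 - (-4)·0.3750 - (4)·-0.6528) / (11) = -0.3535
Iteration 2:
  x_1 = (3 - (-2)·-0.6528 - (3)·-0.3535) / (8) = 0.3444
  x_2 = (-7 - (-3)·0.3444 - (-3)·-0.3535) / (9) = -0.7808
  x_3 = (-8 - (-4)·0.3444 - (4)·-0.7808) / (11) = -0.3181
Iteration 3:
  x_1 = (3 - (-2)·-0.7808 - (3)·-0.3181) / (8) = 0.2991
  x_2 = (-7 - (-3)·0.2991 - (-3)·-0.3181) / (9) = -0.7841
  x_3 = (-8 - (-4)·0.2991 - (4)·-0.7841) / (11) = -0.3334

(0.2991, -0.7841, -0.3334)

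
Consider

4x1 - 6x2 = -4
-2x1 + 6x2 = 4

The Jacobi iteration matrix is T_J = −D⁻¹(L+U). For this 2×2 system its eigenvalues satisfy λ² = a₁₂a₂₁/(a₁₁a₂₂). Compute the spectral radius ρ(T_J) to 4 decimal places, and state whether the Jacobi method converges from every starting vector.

a₁₂a₂₁/(a₁₁a₂₂) = (-6)·(-2) / ((4)·(6)) = 0.500000
ρ = √|0.500000| = √0.500000 = 0.7071
ρ < 1, so Jacobi converges

0.7071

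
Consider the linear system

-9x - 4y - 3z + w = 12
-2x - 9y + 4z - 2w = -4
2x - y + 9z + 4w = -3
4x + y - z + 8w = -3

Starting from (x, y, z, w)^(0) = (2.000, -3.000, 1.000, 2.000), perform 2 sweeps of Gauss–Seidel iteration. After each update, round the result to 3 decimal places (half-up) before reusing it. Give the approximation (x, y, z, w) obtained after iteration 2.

(-1.218, 0.322, 0.205, 0.219)

Iteration 1:
  x = (12 - (-4)·-3.000 - (-3)·1.000 - (1)·2.000) / (-9) = -0.111
  y = (-4 - (-2)·-0.111 - (4)·1.000 - (-2)·2.000) / (-9) = 0.469
  z = (-3 - (2)·-0.111 - (-1)·0.469 - (4)·2.000) / (9) = -1.145
  w = (-3 - (4)·-0.111 - (1)·0.469 - (-1)·-1.145) / (8) = -0.521
Iteration 2:
  x = (12 - (-4)·0.469 - (-3)·-1.145 - (1)·-0.521) / (-9) = -1.218
  y = (-4 - (-2)·-1.218 - (4)·-1.145 - (-2)·-0.521) / (-9) = 0.322
  z = (-3 - (2)·-1.218 - (-1)·0.322 - (4)·-0.521) / (9) = 0.205
  w = (-3 - (4)·-1.218 - (1)·0.322 - (-1)·0.205) / (8) = 0.219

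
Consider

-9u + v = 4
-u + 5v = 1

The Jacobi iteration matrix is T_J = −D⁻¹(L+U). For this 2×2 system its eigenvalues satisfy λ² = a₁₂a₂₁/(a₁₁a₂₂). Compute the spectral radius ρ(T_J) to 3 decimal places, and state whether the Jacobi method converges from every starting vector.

a₁₂a₂₁/(a₁₁a₂₂) = (1)·(-1) / ((-9)·(5)) = 0.022222
ρ = √|0.022222| = √0.022222 = 0.149
ρ < 1, so Jacobi converges

0.149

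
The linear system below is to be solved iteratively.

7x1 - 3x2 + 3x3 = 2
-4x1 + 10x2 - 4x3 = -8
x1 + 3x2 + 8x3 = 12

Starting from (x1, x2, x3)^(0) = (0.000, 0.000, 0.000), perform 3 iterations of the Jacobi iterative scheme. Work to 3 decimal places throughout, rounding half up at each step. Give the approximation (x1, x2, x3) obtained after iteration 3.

Iteration 1:
  x1 = (2 - (-3)·0.000 - (3)·0.000) / (7) = 0.286
  x2 = (-8 - (-4)·0.000 - (-4)·0.000) / (10) = -0.800
  x3 = (12 - (1)·0.000 - (3)·0.000) / (8) = 1.500
Iteration 2:
  x1 = (2 - (-3)·-0.800 - (3)·1.500) / (7) = -0.700
  x2 = (-8 - (-4)·0.286 - (-4)·1.500) / (10) = -0.086
  x3 = (12 - (1)·0.286 - (3)·-0.800) / (8) = 1.764
Iteration 3:
  x1 = (2 - (-3)·-0.086 - (3)·1.764) / (7) = -0.507
  x2 = (-8 - (-4)·-0.700 - (-4)·1.764) / (10) = -0.374
  x3 = (12 - (1)·-0.700 - (3)·-0.086) / (8) = 1.620

(-0.507, -0.374, 1.620)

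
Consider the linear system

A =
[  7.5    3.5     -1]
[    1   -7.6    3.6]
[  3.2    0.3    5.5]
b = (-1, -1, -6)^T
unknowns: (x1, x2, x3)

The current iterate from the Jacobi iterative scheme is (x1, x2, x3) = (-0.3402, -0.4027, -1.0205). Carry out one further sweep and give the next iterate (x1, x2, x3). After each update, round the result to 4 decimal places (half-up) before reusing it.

(-0.0815, -0.3966, -0.8710)

One sweep:
  x1 = (-1 - (3.5)·-0.4027 - (-1)·-1.0205) / (7.5) = -0.0815
  x2 = (-1 - (1)·-0.3402 - (3.6)·-1.0205) / (-7.6) = -0.3966
  x3 = (-6 - (3.2)·-0.3402 - (0.3)·-0.4027) / (5.5) = -0.8710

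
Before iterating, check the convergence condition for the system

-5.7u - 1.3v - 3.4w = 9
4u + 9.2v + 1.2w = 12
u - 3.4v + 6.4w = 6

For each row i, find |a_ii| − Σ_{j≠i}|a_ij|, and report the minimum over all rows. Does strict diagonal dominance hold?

row 1: |-5.7| − (1.3+3.4) = 1
row 2: |9.2| − (4+1.2) = 4
row 3: |6.4| − (1+3.4) = 2
minimum over rows = 1 → strictly diagonally dominant (convergence guaranteed)

1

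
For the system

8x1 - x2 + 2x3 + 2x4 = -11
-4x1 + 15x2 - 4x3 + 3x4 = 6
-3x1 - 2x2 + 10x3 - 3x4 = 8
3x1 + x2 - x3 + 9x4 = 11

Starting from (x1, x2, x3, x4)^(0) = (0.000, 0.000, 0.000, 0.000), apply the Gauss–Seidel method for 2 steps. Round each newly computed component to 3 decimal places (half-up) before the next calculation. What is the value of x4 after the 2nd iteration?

1.969

Iteration 1:
  x1 = (-11 - (-1)·0.000 - (2)·0.000 - (2)·0.000) / (8) = -1.375
  x2 = (6 - (-4)·-1.375 - (-4)·0.000 - (3)·0.000) / (15) = 0.033
  x3 = (8 - (-3)·-1.375 - (-2)·0.033 - (-3)·0.000) / (10) = 0.394
  x4 = (11 - (3)·-1.375 - (1)·0.033 - (-1)·0.394) / (9) = 1.721
Iteration 2:
  x1 = (-11 - (-1)·0.033 - (2)·0.394 - (2)·1.721) / (8) = -1.900
  x2 = (6 - (-4)·-1.900 - (-4)·0.394 - (3)·1.721) / (15) = -0.346
  x3 = (8 - (-3)·-1.900 - (-2)·-0.346 - (-3)·1.721) / (10) = 0.677
  x4 = (11 - (3)·-1.900 - (1)·-0.346 - (-1)·0.677) / (9) = 1.969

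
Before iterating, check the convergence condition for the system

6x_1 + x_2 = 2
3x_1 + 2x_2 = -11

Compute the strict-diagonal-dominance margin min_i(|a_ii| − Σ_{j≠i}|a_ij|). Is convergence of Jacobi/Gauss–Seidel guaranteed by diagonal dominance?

row 1: |6| − (1) = 5
row 2: |2| − (3) = -1
minimum over rows = -1 → not strictly diagonally dominant

-1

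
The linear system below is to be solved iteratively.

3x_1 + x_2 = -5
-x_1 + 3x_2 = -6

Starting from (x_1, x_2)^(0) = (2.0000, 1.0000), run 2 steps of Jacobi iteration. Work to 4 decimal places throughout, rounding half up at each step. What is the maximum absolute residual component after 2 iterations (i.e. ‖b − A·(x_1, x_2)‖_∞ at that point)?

Iteration 1:
  x_1 = (-5 - (1)·1.0000) / (3) = -2.0000
  x_2 = (-6 - (-1)·2.0000) / (3) = -1.3333
Iteration 2:
  x_1 = (-5 - (1)·-1.3333) / (3) = -1.2222
  x_2 = (-6 - (-1)·-2.0000) / (3) = -2.6667
Residual b − A·x = (1.3333, 0.7779); ∞-norm = 1.3333

1.3333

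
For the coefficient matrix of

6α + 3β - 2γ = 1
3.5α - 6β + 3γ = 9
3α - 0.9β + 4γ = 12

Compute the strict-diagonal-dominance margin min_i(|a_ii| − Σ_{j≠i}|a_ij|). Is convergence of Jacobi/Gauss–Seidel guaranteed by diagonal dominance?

-0.5

row 1: |6| − (3+2) = 1
row 2: |-6| − (3.5+3) = -0.5
row 3: |4| − (3+0.9) = 0.1
minimum over rows = -0.5 → not strictly diagonally dominant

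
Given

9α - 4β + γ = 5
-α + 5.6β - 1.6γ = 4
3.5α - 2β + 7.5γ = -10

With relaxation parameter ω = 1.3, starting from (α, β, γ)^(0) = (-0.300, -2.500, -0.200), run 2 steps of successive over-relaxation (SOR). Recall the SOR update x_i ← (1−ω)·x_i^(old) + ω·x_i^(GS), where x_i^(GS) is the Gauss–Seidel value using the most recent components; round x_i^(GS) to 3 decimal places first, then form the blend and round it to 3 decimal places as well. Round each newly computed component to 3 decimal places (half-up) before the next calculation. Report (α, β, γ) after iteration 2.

Iteration 1:
  α: GS value = (5 - (-4)·-2.500 - (1)·-0.200) / (9) = -0.533;  α ← (1−ω)·-0.300 + ω·-0.533 = -0.603
  β: GS value = (4 - (-1)·-0.603 - (-1.6)·-0.200) / (5.6) = 0.549;  β ← (1−ω)·-2.500 + ω·0.549 = 1.464
  γ: GS value = (-10 - (3.5)·-0.603 - (-2)·1.464) / (7.5) = -0.662;  γ ← (1−ω)·-0.200 + ω·-0.662 = -0.801
Iteration 2:
  α: GS value = (5 - (-4)·1.464 - (1)·-0.801) / (9) = 1.295;  α ← (1−ω)·-0.603 + ω·1.295 = 1.864
  β: GS value = (4 - (-1)·1.864 - (-1.6)·-0.801) / (5.6) = 0.818;  β ← (1−ω)·1.464 + ω·0.818 = 0.624
  γ: GS value = (-10 - (3.5)·1.864 - (-2)·0.624) / (7.5) = -2.037;  γ ← (1−ω)·-0.801 + ω·-2.037 = -2.408

(1.864, 0.624, -2.408)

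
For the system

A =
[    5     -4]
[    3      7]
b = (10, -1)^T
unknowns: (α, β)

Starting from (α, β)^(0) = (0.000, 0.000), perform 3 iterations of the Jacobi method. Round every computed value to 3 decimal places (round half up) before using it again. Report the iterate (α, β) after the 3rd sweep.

(1.200, -0.951)

Iteration 1:
  α = (10 - (-4)·0.000) / (5) = 2.000
  β = (-1 - (3)·0.000) / (7) = -0.143
Iteration 2:
  α = (10 - (-4)·-0.143) / (5) = 1.886
  β = (-1 - (3)·2.000) / (7) = -1.000
Iteration 3:
  α = (10 - (-4)·-1.000) / (5) = 1.200
  β = (-1 - (3)·1.886) / (7) = -0.951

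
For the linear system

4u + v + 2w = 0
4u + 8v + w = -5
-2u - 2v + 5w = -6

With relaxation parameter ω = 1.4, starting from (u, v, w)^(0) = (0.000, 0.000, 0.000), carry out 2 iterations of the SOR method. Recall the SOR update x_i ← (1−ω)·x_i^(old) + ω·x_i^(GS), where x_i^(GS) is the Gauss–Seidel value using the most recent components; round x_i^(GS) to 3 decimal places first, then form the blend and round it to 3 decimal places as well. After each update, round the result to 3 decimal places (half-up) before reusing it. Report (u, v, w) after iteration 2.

Iteration 1:
  u: GS value = (0 - (1)·0.000 - (2)·0.000) / (4) = 0.000;  u ← (1−ω)·0.000 + ω·0.000 = 0.000
  v: GS value = (-5 - (4)·0.000 - (1)·0.000) / (8) = -0.625;  v ← (1−ω)·0.000 + ω·-0.625 = -0.875
  w: GS value = (-6 - (-2)·0.000 - (-2)·-0.875) / (5) = -1.550;  w ← (1−ω)·0.000 + ω·-1.550 = -2.170
Iteration 2:
  u: GS value = (0 - (1)·-0.875 - (2)·-2.170) / (4) = 1.304;  u ← (1−ω)·0.000 + ω·1.304 = 1.826
  v: GS value = (-5 - (4)·1.826 - (1)·-2.170) / (8) = -1.267;  v ← (1−ω)·-0.875 + ω·-1.267 = -1.424
  w: GS value = (-6 - (-2)·1.826 - (-2)·-1.424) / (5) = -1.039;  w ← (1−ω)·-2.170 + ω·-1.039 = -0.587

(1.826, -1.424, -0.587)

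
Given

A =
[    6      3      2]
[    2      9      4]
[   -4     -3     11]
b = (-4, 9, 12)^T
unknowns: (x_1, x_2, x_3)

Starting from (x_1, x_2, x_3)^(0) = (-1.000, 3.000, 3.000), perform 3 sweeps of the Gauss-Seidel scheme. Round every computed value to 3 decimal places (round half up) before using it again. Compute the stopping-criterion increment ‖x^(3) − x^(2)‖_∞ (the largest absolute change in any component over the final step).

0.754

Iteration 1:
  x_1 = (-4 - (3)·3.000 - (2)·3.000) / (6) = -3.167
  x_2 = (9 - (2)·-3.167 - (4)·3.000) / (9) = 0.370
  x_3 = (12 - (-4)·-3.167 - (-3)·0.370) / (11) = 0.040
Iteration 2:
  x_1 = (-4 - (3)·0.370 - (2)·0.040) / (6) = -0.865
  x_2 = (9 - (2)·-0.865 - (4)·0.040) / (9) = 1.174
  x_3 = (12 - (-4)·-0.865 - (-3)·1.174) / (11) = 1.097
Iteration 3:
  x_1 = (-4 - (3)·1.174 - (2)·1.097) / (6) = -1.619
  x_2 = (9 - (2)·-1.619 - (4)·1.097) / (9) = 0.872
  x_3 = (12 - (-4)·-1.619 - (-3)·0.872) / (11) = 0.740
Change: (-0.754, -0.302, -0.357) → max |·| = 0.754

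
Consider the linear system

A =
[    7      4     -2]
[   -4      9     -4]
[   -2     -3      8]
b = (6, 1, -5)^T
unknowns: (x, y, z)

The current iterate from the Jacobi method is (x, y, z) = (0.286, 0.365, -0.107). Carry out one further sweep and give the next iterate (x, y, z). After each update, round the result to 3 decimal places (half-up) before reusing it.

(0.618, 0.191, -0.417)

One sweep:
  x = (6 - (4)·0.365 - (-2)·-0.107) / (7) = 0.618
  y = (1 - (-4)·0.286 - (-4)·-0.107) / (9) = 0.191
  z = (-5 - (-2)·0.286 - (-3)·0.365) / (8) = -0.417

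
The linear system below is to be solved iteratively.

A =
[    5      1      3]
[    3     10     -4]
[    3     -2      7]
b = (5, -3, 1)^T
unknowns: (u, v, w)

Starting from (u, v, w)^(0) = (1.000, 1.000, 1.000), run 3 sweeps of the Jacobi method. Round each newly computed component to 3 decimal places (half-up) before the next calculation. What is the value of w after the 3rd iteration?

-0.406

Iteration 1:
  u = (5 - (1)·1.000 - (3)·1.000) / (5) = 0.200
  v = (-3 - (3)·1.000 - (-4)·1.000) / (10) = -0.200
  w = (1 - (3)·1.000 - (-2)·1.000) / (7) = 0.000
Iteration 2:
  u = (5 - (1)·-0.200 - (3)·0.000) / (5) = 1.040
  v = (-3 - (3)·0.200 - (-4)·0.000) / (10) = -0.360
  w = (1 - (3)·0.200 - (-2)·-0.200) / (7) = 0.000
Iteration 3:
  u = (5 - (1)·-0.360 - (3)·0.000) / (5) = 1.072
  v = (-3 - (3)·1.040 - (-4)·0.000) / (10) = -0.612
  w = (1 - (3)·1.040 - (-2)·-0.360) / (7) = -0.406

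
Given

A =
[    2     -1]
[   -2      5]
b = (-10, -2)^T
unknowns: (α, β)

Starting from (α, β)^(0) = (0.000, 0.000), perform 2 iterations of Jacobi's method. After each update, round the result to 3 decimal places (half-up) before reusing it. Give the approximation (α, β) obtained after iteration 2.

Iteration 1:
  α = (-10 - (-1)·0.000) / (2) = -5.000
  β = (-2 - (-2)·0.000) / (5) = -0.400
Iteration 2:
  α = (-10 - (-1)·-0.400) / (2) = -5.200
  β = (-2 - (-2)·-5.000) / (5) = -2.400

(-5.200, -2.400)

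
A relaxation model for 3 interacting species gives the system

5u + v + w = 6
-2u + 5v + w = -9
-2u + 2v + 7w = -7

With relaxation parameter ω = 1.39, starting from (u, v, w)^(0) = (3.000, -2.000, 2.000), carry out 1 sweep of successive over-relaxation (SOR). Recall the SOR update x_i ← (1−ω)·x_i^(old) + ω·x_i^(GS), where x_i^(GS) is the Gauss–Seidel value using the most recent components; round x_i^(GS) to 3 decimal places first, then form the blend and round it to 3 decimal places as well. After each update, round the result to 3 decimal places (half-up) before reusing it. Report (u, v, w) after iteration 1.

(0.498, -2.001, -1.178)

Iteration 1:
  u: GS value = (6 - (1)·-2.000 - (1)·2.000) / (5) = 1.200;  u ← (1−ω)·3.000 + ω·1.200 = 0.498
  v: GS value = (-9 - (-2)·0.498 - (1)·2.000) / (5) = -2.001;  v ← (1−ω)·-2.000 + ω·-2.001 = -2.001
  w: GS value = (-7 - (-2)·0.498 - (2)·-2.001) / (7) = -0.286;  w ← (1−ω)·2.000 + ω·-0.286 = -1.178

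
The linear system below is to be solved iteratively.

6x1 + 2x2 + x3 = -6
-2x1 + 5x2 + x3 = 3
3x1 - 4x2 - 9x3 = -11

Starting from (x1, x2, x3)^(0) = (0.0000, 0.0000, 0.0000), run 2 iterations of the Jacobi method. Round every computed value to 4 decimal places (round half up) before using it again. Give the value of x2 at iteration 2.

Iteration 1:
  x1 = (-6 - (2)·0.0000 - (1)·0.0000) / (6) = -1.0000
  x2 = (3 - (-2)·0.0000 - (1)·0.0000) / (5) = 0.6000
  x3 = (-11 - (3)·0.0000 - (-4)·0.0000) / (-9) = 1.2222
Iteration 2:
  x1 = (-6 - (2)·0.6000 - (1)·1.2222) / (6) = -1.4037
  x2 = (3 - (-2)·-1.0000 - (1)·1.2222) / (5) = -0.0444
  x3 = (-11 - (3)·-1.0000 - (-4)·0.6000) / (-9) = 0.6222

-0.0444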